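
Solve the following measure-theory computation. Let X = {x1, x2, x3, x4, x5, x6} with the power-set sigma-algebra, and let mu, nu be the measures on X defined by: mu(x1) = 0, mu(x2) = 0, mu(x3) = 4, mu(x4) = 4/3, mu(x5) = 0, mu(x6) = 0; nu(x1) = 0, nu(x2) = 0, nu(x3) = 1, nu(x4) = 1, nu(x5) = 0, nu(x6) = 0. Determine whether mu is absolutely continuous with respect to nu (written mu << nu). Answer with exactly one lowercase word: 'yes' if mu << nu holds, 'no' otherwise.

mu << nu means: every nu-null measurable set is also mu-null; equivalently, for every atom x, if nu({x}) = 0 then mu({x}) = 0.
Checking each atom:
  x1: nu = 0, mu = 0 -> consistent with mu << nu.
  x2: nu = 0, mu = 0 -> consistent with mu << nu.
  x3: nu = 1 > 0 -> no constraint.
  x4: nu = 1 > 0 -> no constraint.
  x5: nu = 0, mu = 0 -> consistent with mu << nu.
  x6: nu = 0, mu = 0 -> consistent with mu << nu.
No atom violates the condition. Therefore mu << nu.

yes


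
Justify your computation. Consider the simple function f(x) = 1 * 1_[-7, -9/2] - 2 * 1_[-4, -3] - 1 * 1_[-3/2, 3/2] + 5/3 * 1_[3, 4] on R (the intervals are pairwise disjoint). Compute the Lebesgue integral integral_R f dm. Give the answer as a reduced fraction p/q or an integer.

For a simple function f = sum_i c_i * 1_{A_i} with disjoint A_i,
  integral f dm = sum_i c_i * m(A_i).
Lengths of the A_i:
  m(A_1) = -9/2 - (-7) = 5/2.
  m(A_2) = -3 - (-4) = 1.
  m(A_3) = 3/2 - (-3/2) = 3.
  m(A_4) = 4 - 3 = 1.
Contributions c_i * m(A_i):
  (1) * (5/2) = 5/2.
  (-2) * (1) = -2.
  (-1) * (3) = -3.
  (5/3) * (1) = 5/3.
Total: 5/2 - 2 - 3 + 5/3 = -5/6.

-5/6


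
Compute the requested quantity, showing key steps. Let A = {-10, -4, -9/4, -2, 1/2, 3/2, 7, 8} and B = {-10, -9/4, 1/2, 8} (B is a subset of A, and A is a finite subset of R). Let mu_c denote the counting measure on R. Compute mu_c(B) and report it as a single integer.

Counting measure assigns mu_c(E) = |E| (number of elements) when E is finite.
B has 4 element(s), so mu_c(B) = 4.

4


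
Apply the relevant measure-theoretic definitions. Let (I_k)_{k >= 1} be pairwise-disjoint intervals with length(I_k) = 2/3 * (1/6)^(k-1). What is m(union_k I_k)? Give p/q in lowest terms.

By countable additivity of the Lebesgue measure on pairwise disjoint measurable sets,
  m(union_{k >= 1} I_k) = sum_{k >= 1} m(I_k) = sum_{k >= 1} a * r^(k-1),
  with a = 2/3 and r = 1/6.
Since 0 < r = 1/6 < 1, the geometric series converges:
  sum_{k >= 1} a * r^(k-1) = a / (1 - r).
  = 2/3 / (1 - 1/6)
  = 2/3 / (5/6)
  = 4/5.

4/5


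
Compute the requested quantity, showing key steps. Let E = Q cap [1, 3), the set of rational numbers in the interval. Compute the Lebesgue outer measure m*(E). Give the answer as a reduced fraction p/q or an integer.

E = Q cap [1, 3) is a subset of Q, which is countable. Enumerate Q = {q_1, q_2, ...}; for any eps > 0, cover q_k by the open interval (q_k - eps/2^(k+1), q_k + eps/2^(k+1)), of length eps/2^k. The total cover length is sum_{k>=1} eps/2^k = eps. Hence m*(E) <= m*(Q) <= eps for every eps > 0, and since outer measure is non-negative, m*(E) = 0.

0


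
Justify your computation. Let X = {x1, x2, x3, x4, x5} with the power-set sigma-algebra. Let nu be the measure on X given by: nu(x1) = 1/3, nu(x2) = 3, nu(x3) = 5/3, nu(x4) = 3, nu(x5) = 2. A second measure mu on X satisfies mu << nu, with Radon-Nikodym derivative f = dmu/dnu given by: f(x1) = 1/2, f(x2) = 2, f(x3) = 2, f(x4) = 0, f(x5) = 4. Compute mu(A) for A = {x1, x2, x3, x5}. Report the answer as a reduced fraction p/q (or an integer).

By the defining property of the Radon-Nikodym derivative, for every measurable set A,
  mu(A) = integral_A f dnu.
Since nu is a discrete measure concentrated on the atoms of X, the integral over A reduces to the sum
  mu(A) = sum_{x in A} f(x) * nu({x}).
Computing each term:
  x1: f(x1) * nu(x1) = 1/2 * 1/3 = 1/6.
  x2: f(x2) * nu(x2) = 2 * 3 = 6.
  x3: f(x3) * nu(x3) = 2 * 5/3 = 10/3.
  x5: f(x5) * nu(x5) = 4 * 2 = 8.
Summing: mu(A) = 1/6 + 6 + 10/3 + 8 = 35/2.

35/2


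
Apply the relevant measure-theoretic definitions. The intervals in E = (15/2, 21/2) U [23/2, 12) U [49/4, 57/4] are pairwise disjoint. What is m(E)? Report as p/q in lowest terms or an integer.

For pairwise disjoint intervals, m(union_i I_i) = sum_i m(I_i),
and m is invariant under swapping open/closed endpoints (single points have measure 0).
So m(E) = sum_i (b_i - a_i).
  I_1 has length 21/2 - 15/2 = 3.
  I_2 has length 12 - 23/2 = 1/2.
  I_3 has length 57/4 - 49/4 = 2.
Summing:
  m(E) = 3 + 1/2 + 2 = 11/2.

11/2


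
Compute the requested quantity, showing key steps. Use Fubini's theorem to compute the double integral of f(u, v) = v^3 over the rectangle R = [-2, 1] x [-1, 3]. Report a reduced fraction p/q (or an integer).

f(u, v) is a tensor product of a function of u and a function of v, and both factors are bounded continuous (hence Lebesgue integrable) on the rectangle, so Fubini's theorem applies:
  integral_R f d(m x m) = (integral_a1^b1 1 du) * (integral_a2^b2 v^3 dv).
Inner integral in u: integral_{-2}^{1} 1 du = (1^1 - (-2)^1)/1
  = 3.
Inner integral in v: integral_{-1}^{3} v^3 dv = (3^4 - (-1)^4)/4
  = 20.
Product: (3) * (20) = 60.

60


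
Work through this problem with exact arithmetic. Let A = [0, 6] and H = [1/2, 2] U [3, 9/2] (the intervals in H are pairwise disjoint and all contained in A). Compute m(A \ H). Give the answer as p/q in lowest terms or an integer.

The ambient interval has length m(A) = 6 - 0 = 6.
Since the holes are disjoint and sit inside A, by finite additivity
  m(H) = sum_i (b_i - a_i), and m(A \ H) = m(A) - m(H).
Computing the hole measures:
  m(H_1) = 2 - 1/2 = 3/2.
  m(H_2) = 9/2 - 3 = 3/2.
Summed: m(H) = 3/2 + 3/2 = 3.
So m(A \ H) = 6 - 3 = 3.

3


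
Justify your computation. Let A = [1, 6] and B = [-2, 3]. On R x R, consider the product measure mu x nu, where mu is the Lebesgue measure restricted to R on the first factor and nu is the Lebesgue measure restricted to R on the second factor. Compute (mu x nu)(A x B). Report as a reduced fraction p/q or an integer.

For a measurable rectangle A x B, the product measure satisfies
  (mu x nu)(A x B) = mu(A) * nu(B).
  mu(A) = 5.
  nu(B) = 5.
  (mu x nu)(A x B) = 5 * 5 = 25.

25


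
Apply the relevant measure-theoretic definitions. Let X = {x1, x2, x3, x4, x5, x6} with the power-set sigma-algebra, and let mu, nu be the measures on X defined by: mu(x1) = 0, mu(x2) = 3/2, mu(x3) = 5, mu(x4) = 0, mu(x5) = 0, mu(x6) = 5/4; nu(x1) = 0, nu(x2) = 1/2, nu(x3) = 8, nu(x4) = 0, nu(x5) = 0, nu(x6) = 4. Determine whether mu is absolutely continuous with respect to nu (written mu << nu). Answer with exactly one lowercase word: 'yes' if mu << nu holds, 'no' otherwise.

mu << nu means: every nu-null measurable set is also mu-null; equivalently, for every atom x, if nu({x}) = 0 then mu({x}) = 0.
Checking each atom:
  x1: nu = 0, mu = 0 -> consistent with mu << nu.
  x2: nu = 1/2 > 0 -> no constraint.
  x3: nu = 8 > 0 -> no constraint.
  x4: nu = 0, mu = 0 -> consistent with mu << nu.
  x5: nu = 0, mu = 0 -> consistent with mu << nu.
  x6: nu = 4 > 0 -> no constraint.
No atom violates the condition. Therefore mu << nu.

yes


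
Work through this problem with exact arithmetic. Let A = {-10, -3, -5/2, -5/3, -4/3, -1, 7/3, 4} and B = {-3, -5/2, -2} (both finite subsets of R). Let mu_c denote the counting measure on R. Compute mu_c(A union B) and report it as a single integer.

Counting measure on a finite set equals cardinality. By inclusion-exclusion, |A union B| = |A| + |B| - |A cap B|.
|A| = 8, |B| = 3, |A cap B| = 2.
So mu_c(A union B) = 8 + 3 - 2 = 9.

9


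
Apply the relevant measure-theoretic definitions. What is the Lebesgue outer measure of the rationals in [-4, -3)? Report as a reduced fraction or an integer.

The set Q cap [-4, -3) is countable (a subset of the countable set Q). Lebesgue outer measure of any countable set is 0: each singleton {q} has m*({q}) = 0, and by countable subadditivity m*(union_k {q_k}) <= sum_k m*({q_k}) = sum_k 0 = 0. The reverse inequality m*(E) >= 0 is automatic. So m*(Q cap [-4, -3)) = 0.

0


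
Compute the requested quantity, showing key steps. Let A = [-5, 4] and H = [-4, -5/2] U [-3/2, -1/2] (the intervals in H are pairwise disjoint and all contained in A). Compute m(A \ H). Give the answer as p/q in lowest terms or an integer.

The ambient interval has length m(A) = 4 - (-5) = 9.
Since the holes are disjoint and sit inside A, by finite additivity
  m(H) = sum_i (b_i - a_i), and m(A \ H) = m(A) - m(H).
Computing the hole measures:
  m(H_1) = -5/2 - (-4) = 3/2.
  m(H_2) = -1/2 - (-3/2) = 1.
Summed: m(H) = 3/2 + 1 = 5/2.
So m(A \ H) = 9 - 5/2 = 13/2.

13/2


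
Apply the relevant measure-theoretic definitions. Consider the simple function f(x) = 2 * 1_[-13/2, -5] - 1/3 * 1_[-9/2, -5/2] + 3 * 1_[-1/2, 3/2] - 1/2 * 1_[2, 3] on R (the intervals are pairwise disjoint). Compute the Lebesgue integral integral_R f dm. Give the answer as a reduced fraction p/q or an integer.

For a simple function f = sum_i c_i * 1_{A_i} with disjoint A_i,
  integral f dm = sum_i c_i * m(A_i).
Lengths of the A_i:
  m(A_1) = -5 - (-13/2) = 3/2.
  m(A_2) = -5/2 - (-9/2) = 2.
  m(A_3) = 3/2 - (-1/2) = 2.
  m(A_4) = 3 - 2 = 1.
Contributions c_i * m(A_i):
  (2) * (3/2) = 3.
  (-1/3) * (2) = -2/3.
  (3) * (2) = 6.
  (-1/2) * (1) = -1/2.
Total: 3 - 2/3 + 6 - 1/2 = 47/6.

47/6


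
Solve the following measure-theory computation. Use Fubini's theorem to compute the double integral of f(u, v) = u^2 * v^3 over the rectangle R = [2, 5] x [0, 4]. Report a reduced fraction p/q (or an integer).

f(u, v) is a tensor product of a function of u and a function of v, and both factors are bounded continuous (hence Lebesgue integrable) on the rectangle, so Fubini's theorem applies:
  integral_R f d(m x m) = (integral_a1^b1 u^2 du) * (integral_a2^b2 v^3 dv).
Inner integral in u: integral_{2}^{5} u^2 du = (5^3 - 2^3)/3
  = 39.
Inner integral in v: integral_{0}^{4} v^3 dv = (4^4 - 0^4)/4
  = 64.
Product: (39) * (64) = 2496.

2496


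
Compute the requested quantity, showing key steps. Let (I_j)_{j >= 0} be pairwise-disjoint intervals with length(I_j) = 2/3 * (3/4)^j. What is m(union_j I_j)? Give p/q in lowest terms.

By countable additivity of the Lebesgue measure on pairwise disjoint measurable sets,
  m(union_{j >= 0} I_j) = sum_{j >= 0} m(I_j) = sum_{j >= 0} a * r^j,
  with a = 2/3 and r = 3/4.
Since 0 < r = 3/4 < 1, the geometric series converges:
  sum_{j >= 0} a * r^j = a / (1 - r).
  = 2/3 / (1 - 3/4)
  = 2/3 / (1/4)
  = 8/3.

8/3


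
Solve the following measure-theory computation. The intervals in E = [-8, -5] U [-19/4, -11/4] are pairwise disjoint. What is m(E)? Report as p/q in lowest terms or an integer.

For pairwise disjoint intervals, m(union_i I_i) = sum_i m(I_i),
and m is invariant under swapping open/closed endpoints (single points have measure 0).
So m(E) = sum_i (b_i - a_i).
  I_1 has length -5 - (-8) = 3.
  I_2 has length -11/4 - (-19/4) = 2.
Summing:
  m(E) = 3 + 2 = 5.

5


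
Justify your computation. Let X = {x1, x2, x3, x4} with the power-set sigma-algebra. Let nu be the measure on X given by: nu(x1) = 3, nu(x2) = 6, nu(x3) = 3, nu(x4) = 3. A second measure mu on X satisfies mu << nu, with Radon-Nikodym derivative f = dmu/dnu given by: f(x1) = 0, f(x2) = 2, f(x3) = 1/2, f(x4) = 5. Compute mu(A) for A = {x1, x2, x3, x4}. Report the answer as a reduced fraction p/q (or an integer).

By the defining property of the Radon-Nikodym derivative, for every measurable set A,
  mu(A) = integral_A f dnu.
Since nu is a discrete measure concentrated on the atoms of X, the integral over A reduces to the sum
  mu(A) = sum_{x in A} f(x) * nu({x}).
Computing each term:
  x1: f(x1) * nu(x1) = 0 * 3 = 0.
  x2: f(x2) * nu(x2) = 2 * 6 = 12.
  x3: f(x3) * nu(x3) = 1/2 * 3 = 3/2.
  x4: f(x4) * nu(x4) = 5 * 3 = 15.
Summing: mu(A) = 0 + 12 + 3/2 + 15 = 57/2.

57/2


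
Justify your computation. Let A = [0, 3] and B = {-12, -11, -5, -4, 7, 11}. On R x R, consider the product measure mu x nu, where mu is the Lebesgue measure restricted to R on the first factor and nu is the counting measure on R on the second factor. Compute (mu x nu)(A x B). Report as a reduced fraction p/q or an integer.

For a measurable rectangle A x B, the product measure satisfies
  (mu x nu)(A x B) = mu(A) * nu(B).
  mu(A) = 3.
  nu(B) = 6.
  (mu x nu)(A x B) = 3 * 6 = 18.

18


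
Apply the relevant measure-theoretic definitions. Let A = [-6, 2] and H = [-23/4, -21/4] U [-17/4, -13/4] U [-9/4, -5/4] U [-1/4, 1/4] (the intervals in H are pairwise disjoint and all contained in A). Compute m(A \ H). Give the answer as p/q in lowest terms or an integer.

The ambient interval has length m(A) = 2 - (-6) = 8.
Since the holes are disjoint and sit inside A, by finite additivity
  m(H) = sum_i (b_i - a_i), and m(A \ H) = m(A) - m(H).
Computing the hole measures:
  m(H_1) = -21/4 - (-23/4) = 1/2.
  m(H_2) = -13/4 - (-17/4) = 1.
  m(H_3) = -5/4 - (-9/4) = 1.
  m(H_4) = 1/4 - (-1/4) = 1/2.
Summed: m(H) = 1/2 + 1 + 1 + 1/2 = 3.
So m(A \ H) = 8 - 3 = 5.

5


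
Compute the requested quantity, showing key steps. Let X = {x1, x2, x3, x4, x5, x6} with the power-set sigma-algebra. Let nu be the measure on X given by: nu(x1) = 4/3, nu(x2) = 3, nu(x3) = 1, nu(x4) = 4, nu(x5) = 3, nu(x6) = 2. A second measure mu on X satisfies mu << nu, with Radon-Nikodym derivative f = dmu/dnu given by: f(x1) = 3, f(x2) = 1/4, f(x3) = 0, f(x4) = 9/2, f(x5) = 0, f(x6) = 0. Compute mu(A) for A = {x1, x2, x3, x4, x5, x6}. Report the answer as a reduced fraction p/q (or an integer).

By the defining property of the Radon-Nikodym derivative, for every measurable set A,
  mu(A) = integral_A f dnu.
Since nu is a discrete measure concentrated on the atoms of X, the integral over A reduces to the sum
  mu(A) = sum_{x in A} f(x) * nu({x}).
Computing each term:
  x1: f(x1) * nu(x1) = 3 * 4/3 = 4.
  x2: f(x2) * nu(x2) = 1/4 * 3 = 3/4.
  x3: f(x3) * nu(x3) = 0 * 1 = 0.
  x4: f(x4) * nu(x4) = 9/2 * 4 = 18.
  x5: f(x5) * nu(x5) = 0 * 3 = 0.
  x6: f(x6) * nu(x6) = 0 * 2 = 0.
Summing: mu(A) = 4 + 3/4 + 0 + 18 + 0 + 0 = 91/4.

91/4


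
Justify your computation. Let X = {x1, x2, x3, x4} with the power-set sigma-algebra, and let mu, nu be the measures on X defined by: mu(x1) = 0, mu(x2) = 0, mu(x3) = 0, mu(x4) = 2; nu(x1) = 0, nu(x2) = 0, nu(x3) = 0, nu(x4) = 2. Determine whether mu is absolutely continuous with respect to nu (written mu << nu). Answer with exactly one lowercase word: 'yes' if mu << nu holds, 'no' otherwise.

mu << nu means: every nu-null measurable set is also mu-null; equivalently, for every atom x, if nu({x}) = 0 then mu({x}) = 0.
Checking each atom:
  x1: nu = 0, mu = 0 -> consistent with mu << nu.
  x2: nu = 0, mu = 0 -> consistent with mu << nu.
  x3: nu = 0, mu = 0 -> consistent with mu << nu.
  x4: nu = 2 > 0 -> no constraint.
No atom violates the condition. Therefore mu << nu.

yes


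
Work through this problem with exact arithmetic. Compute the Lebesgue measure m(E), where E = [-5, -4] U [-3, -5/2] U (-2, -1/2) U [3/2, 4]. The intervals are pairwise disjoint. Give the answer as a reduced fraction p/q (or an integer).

For pairwise disjoint intervals, m(union_i I_i) = sum_i m(I_i),
and m is invariant under swapping open/closed endpoints (single points have measure 0).
So m(E) = sum_i (b_i - a_i).
  I_1 has length -4 - (-5) = 1.
  I_2 has length -5/2 - (-3) = 1/2.
  I_3 has length -1/2 - (-2) = 3/2.
  I_4 has length 4 - 3/2 = 5/2.
Summing:
  m(E) = 1 + 1/2 + 3/2 + 5/2 = 11/2.

11/2


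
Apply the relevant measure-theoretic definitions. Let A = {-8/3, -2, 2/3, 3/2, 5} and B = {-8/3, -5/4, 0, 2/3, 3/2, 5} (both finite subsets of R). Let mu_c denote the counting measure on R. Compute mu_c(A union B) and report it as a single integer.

Counting measure on a finite set equals cardinality. By inclusion-exclusion, |A union B| = |A| + |B| - |A cap B|.
|A| = 5, |B| = 6, |A cap B| = 4.
So mu_c(A union B) = 5 + 6 - 4 = 7.

7


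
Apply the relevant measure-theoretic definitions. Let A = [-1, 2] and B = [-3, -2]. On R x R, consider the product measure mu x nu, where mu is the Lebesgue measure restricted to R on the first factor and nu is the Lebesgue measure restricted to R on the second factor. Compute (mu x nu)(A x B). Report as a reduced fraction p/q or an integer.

For a measurable rectangle A x B, the product measure satisfies
  (mu x nu)(A x B) = mu(A) * nu(B).
  mu(A) = 3.
  nu(B) = 1.
  (mu x nu)(A x B) = 3 * 1 = 3.

3


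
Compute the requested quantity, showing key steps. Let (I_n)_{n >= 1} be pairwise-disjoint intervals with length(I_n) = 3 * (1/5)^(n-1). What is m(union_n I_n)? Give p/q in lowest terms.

By countable additivity of the Lebesgue measure on pairwise disjoint measurable sets,
  m(union_{n >= 1} I_n) = sum_{n >= 1} m(I_n) = sum_{n >= 1} a * r^(n-1),
  with a = 3 and r = 1/5.
Since 0 < r = 1/5 < 1, the geometric series converges:
  sum_{n >= 1} a * r^(n-1) = a / (1 - r).
  = 3 / (1 - 1/5)
  = 3 / (4/5)
  = 15/4.

15/4


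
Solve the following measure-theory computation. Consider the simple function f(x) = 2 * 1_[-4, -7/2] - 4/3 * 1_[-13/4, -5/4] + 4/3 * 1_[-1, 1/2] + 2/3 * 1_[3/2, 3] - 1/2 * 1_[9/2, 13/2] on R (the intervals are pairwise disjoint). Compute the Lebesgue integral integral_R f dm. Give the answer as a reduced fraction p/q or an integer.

For a simple function f = sum_i c_i * 1_{A_i} with disjoint A_i,
  integral f dm = sum_i c_i * m(A_i).
Lengths of the A_i:
  m(A_1) = -7/2 - (-4) = 1/2.
  m(A_2) = -5/4 - (-13/4) = 2.
  m(A_3) = 1/2 - (-1) = 3/2.
  m(A_4) = 3 - 3/2 = 3/2.
  m(A_5) = 13/2 - 9/2 = 2.
Contributions c_i * m(A_i):
  (2) * (1/2) = 1.
  (-4/3) * (2) = -8/3.
  (4/3) * (3/2) = 2.
  (2/3) * (3/2) = 1.
  (-1/2) * (2) = -1.
Total: 1 - 8/3 + 2 + 1 - 1 = 1/3.

1/3


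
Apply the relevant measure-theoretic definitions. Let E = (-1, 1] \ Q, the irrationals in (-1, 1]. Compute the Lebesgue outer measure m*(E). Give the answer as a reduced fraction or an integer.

The interval I = (-1, 1] has m(I) = 1 - (-1) = 2 (endpoints are measure-zero, so open/closed/half-open agree). Write I = (I cap Q) u (I \ Q). The rationals in I are countable, so m*(I cap Q) = 0 (cover each rational by intervals whose total length is arbitrarily small). By countable subadditivity m*(I) <= m*(I cap Q) + m*(I \ Q), hence m*(I \ Q) >= m(I) = 2. The reverse inequality m*(I \ Q) <= m*(I) = 2 is trivial since (I \ Q) is a subset of I. Therefore m*(I \ Q) = 2.

2


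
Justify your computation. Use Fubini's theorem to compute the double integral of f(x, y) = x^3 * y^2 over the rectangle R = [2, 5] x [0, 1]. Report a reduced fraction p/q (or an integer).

f(x, y) is a tensor product of a function of x and a function of y, and both factors are bounded continuous (hence Lebesgue integrable) on the rectangle, so Fubini's theorem applies:
  integral_R f d(m x m) = (integral_a1^b1 x^3 dx) * (integral_a2^b2 y^2 dy).
Inner integral in x: integral_{2}^{5} x^3 dx = (5^4 - 2^4)/4
  = 609/4.
Inner integral in y: integral_{0}^{1} y^2 dy = (1^3 - 0^3)/3
  = 1/3.
Product: (609/4) * (1/3) = 203/4.

203/4


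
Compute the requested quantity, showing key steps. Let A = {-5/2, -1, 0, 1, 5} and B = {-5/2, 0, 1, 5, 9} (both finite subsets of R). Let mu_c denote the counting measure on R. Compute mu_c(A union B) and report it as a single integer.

Counting measure on a finite set equals cardinality. By inclusion-exclusion, |A union B| = |A| + |B| - |A cap B|.
|A| = 5, |B| = 5, |A cap B| = 4.
So mu_c(A union B) = 5 + 5 - 4 = 6.

6


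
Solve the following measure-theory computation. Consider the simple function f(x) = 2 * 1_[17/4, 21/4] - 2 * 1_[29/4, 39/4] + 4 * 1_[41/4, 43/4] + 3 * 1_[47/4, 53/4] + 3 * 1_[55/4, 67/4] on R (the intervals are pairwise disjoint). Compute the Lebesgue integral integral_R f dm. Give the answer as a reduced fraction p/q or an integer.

For a simple function f = sum_i c_i * 1_{A_i} with disjoint A_i,
  integral f dm = sum_i c_i * m(A_i).
Lengths of the A_i:
  m(A_1) = 21/4 - 17/4 = 1.
  m(A_2) = 39/4 - 29/4 = 5/2.
  m(A_3) = 43/4 - 41/4 = 1/2.
  m(A_4) = 53/4 - 47/4 = 3/2.
  m(A_5) = 67/4 - 55/4 = 3.
Contributions c_i * m(A_i):
  (2) * (1) = 2.
  (-2) * (5/2) = -5.
  (4) * (1/2) = 2.
  (3) * (3/2) = 9/2.
  (3) * (3) = 9.
Total: 2 - 5 + 2 + 9/2 + 9 = 25/2.

25/2


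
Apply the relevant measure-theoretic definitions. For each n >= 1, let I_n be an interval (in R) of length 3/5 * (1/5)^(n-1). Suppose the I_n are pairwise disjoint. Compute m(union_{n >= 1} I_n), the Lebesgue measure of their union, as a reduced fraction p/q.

By countable additivity of the Lebesgue measure on pairwise disjoint measurable sets,
  m(union_{n >= 1} I_n) = sum_{n >= 1} m(I_n) = sum_{n >= 1} a * r^(n-1),
  with a = 3/5 and r = 1/5.
Since 0 < r = 1/5 < 1, the geometric series converges:
  sum_{n >= 1} a * r^(n-1) = a / (1 - r).
  = 3/5 / (1 - 1/5)
  = 3/5 / (4/5)
  = 3/4.

3/4


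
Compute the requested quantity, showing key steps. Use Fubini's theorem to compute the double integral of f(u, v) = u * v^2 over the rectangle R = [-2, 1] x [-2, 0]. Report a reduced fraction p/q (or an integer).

f(u, v) is a tensor product of a function of u and a function of v, and both factors are bounded continuous (hence Lebesgue integrable) on the rectangle, so Fubini's theorem applies:
  integral_R f d(m x m) = (integral_a1^b1 u du) * (integral_a2^b2 v^2 dv).
Inner integral in u: integral_{-2}^{1} u du = (1^2 - (-2)^2)/2
  = -3/2.
Inner integral in v: integral_{-2}^{0} v^2 dv = (0^3 - (-2)^3)/3
  = 8/3.
Product: (-3/2) * (8/3) = -4.

-4


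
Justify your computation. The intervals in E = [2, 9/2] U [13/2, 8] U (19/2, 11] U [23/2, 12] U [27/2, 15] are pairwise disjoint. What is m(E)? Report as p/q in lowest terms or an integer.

For pairwise disjoint intervals, m(union_i I_i) = sum_i m(I_i),
and m is invariant under swapping open/closed endpoints (single points have measure 0).
So m(E) = sum_i (b_i - a_i).
  I_1 has length 9/2 - 2 = 5/2.
  I_2 has length 8 - 13/2 = 3/2.
  I_3 has length 11 - 19/2 = 3/2.
  I_4 has length 12 - 23/2 = 1/2.
  I_5 has length 15 - 27/2 = 3/2.
Summing:
  m(E) = 5/2 + 3/2 + 3/2 + 1/2 + 3/2 = 15/2.

15/2


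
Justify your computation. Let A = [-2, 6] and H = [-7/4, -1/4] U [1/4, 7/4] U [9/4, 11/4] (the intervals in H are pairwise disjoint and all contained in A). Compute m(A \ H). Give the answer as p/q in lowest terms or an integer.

The ambient interval has length m(A) = 6 - (-2) = 8.
Since the holes are disjoint and sit inside A, by finite additivity
  m(H) = sum_i (b_i - a_i), and m(A \ H) = m(A) - m(H).
Computing the hole measures:
  m(H_1) = -1/4 - (-7/4) = 3/2.
  m(H_2) = 7/4 - 1/4 = 3/2.
  m(H_3) = 11/4 - 9/4 = 1/2.
Summed: m(H) = 3/2 + 3/2 + 1/2 = 7/2.
So m(A \ H) = 8 - 7/2 = 9/2.

9/2


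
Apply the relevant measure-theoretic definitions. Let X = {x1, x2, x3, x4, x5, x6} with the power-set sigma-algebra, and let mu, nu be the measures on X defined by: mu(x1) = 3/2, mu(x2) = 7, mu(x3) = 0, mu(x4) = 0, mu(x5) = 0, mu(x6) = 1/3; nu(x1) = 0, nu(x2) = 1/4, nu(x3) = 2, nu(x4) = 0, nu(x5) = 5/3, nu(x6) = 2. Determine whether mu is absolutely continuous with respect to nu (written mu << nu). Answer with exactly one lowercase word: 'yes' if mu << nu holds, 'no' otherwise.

mu << nu means: every nu-null measurable set is also mu-null; equivalently, for every atom x, if nu({x}) = 0 then mu({x}) = 0.
Checking each atom:
  x1: nu = 0, mu = 3/2 > 0 -> violates mu << nu.
  x2: nu = 1/4 > 0 -> no constraint.
  x3: nu = 2 > 0 -> no constraint.
  x4: nu = 0, mu = 0 -> consistent with mu << nu.
  x5: nu = 5/3 > 0 -> no constraint.
  x6: nu = 2 > 0 -> no constraint.
The atom(s) x1 violate the condition (nu = 0 but mu > 0). Therefore mu is NOT absolutely continuous w.r.t. nu.

no


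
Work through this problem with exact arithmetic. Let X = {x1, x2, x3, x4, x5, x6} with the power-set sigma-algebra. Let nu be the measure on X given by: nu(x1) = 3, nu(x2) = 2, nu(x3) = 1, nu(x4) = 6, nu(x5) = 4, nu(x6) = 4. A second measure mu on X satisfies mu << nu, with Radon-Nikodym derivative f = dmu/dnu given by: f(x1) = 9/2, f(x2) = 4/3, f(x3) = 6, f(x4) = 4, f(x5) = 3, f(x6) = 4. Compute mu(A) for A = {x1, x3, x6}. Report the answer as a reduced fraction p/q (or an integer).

By the defining property of the Radon-Nikodym derivative, for every measurable set A,
  mu(A) = integral_A f dnu.
Since nu is a discrete measure concentrated on the atoms of X, the integral over A reduces to the sum
  mu(A) = sum_{x in A} f(x) * nu({x}).
Computing each term:
  x1: f(x1) * nu(x1) = 9/2 * 3 = 27/2.
  x3: f(x3) * nu(x3) = 6 * 1 = 6.
  x6: f(x6) * nu(x6) = 4 * 4 = 16.
Summing: mu(A) = 27/2 + 6 + 16 = 71/2.

71/2


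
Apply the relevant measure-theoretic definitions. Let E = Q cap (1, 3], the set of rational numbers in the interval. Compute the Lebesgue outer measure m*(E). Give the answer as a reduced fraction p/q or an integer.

E = Q cap (1, 3] is a subset of Q, which is countable. Enumerate Q = {q_1, q_2, ...}; for any eps > 0, cover q_k by the open interval (q_k - eps/2^(k+1), q_k + eps/2^(k+1)), of length eps/2^k. The total cover length is sum_{k>=1} eps/2^k = eps. Hence m*(E) <= m*(Q) <= eps for every eps > 0, and since outer measure is non-negative, m*(E) = 0.

0


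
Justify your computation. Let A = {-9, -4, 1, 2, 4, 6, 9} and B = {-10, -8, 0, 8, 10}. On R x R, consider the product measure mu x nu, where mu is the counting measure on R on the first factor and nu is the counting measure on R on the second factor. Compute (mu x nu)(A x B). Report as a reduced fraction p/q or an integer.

For a measurable rectangle A x B, the product measure satisfies
  (mu x nu)(A x B) = mu(A) * nu(B).
  mu(A) = 7.
  nu(B) = 5.
  (mu x nu)(A x B) = 7 * 5 = 35.

35


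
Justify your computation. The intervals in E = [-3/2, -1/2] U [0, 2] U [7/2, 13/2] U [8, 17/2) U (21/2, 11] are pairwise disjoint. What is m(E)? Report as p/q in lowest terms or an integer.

For pairwise disjoint intervals, m(union_i I_i) = sum_i m(I_i),
and m is invariant under swapping open/closed endpoints (single points have measure 0).
So m(E) = sum_i (b_i - a_i).
  I_1 has length -1/2 - (-3/2) = 1.
  I_2 has length 2 - 0 = 2.
  I_3 has length 13/2 - 7/2 = 3.
  I_4 has length 17/2 - 8 = 1/2.
  I_5 has length 11 - 21/2 = 1/2.
Summing:
  m(E) = 1 + 2 + 3 + 1/2 + 1/2 = 7.

7


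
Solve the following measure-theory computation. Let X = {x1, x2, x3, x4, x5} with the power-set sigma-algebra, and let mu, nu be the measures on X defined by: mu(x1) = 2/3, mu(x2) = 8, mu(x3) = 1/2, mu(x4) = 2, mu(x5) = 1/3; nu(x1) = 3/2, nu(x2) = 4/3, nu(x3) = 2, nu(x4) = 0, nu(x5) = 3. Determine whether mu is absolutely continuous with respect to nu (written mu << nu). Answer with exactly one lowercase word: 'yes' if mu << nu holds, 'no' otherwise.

mu << nu means: every nu-null measurable set is also mu-null; equivalently, for every atom x, if nu({x}) = 0 then mu({x}) = 0.
Checking each atom:
  x1: nu = 3/2 > 0 -> no constraint.
  x2: nu = 4/3 > 0 -> no constraint.
  x3: nu = 2 > 0 -> no constraint.
  x4: nu = 0, mu = 2 > 0 -> violates mu << nu.
  x5: nu = 3 > 0 -> no constraint.
The atom(s) x4 violate the condition (nu = 0 but mu > 0). Therefore mu is NOT absolutely continuous w.r.t. nu.

no


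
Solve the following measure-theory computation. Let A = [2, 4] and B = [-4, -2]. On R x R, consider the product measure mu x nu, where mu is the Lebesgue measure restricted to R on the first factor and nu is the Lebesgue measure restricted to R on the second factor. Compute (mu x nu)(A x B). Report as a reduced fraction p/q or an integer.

For a measurable rectangle A x B, the product measure satisfies
  (mu x nu)(A x B) = mu(A) * nu(B).
  mu(A) = 2.
  nu(B) = 2.
  (mu x nu)(A x B) = 2 * 2 = 4.

4


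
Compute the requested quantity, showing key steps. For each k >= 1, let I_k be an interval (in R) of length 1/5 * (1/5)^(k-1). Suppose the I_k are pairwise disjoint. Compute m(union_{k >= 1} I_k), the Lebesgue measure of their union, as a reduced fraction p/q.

By countable additivity of the Lebesgue measure on pairwise disjoint measurable sets,
  m(union_{k >= 1} I_k) = sum_{k >= 1} m(I_k) = sum_{k >= 1} a * r^(k-1),
  with a = 1/5 and r = 1/5.
Since 0 < r = 1/5 < 1, the geometric series converges:
  sum_{k >= 1} a * r^(k-1) = a / (1 - r).
  = 1/5 / (1 - 1/5)
  = 1/5 / (4/5)
  = 1/4.

1/4


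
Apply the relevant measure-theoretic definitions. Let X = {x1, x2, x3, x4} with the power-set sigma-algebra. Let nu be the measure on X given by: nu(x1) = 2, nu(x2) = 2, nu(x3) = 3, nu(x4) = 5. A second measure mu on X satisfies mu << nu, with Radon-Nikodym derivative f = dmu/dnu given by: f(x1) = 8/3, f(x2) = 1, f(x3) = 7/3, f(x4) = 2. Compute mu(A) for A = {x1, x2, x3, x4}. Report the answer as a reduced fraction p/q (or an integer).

By the defining property of the Radon-Nikodym derivative, for every measurable set A,
  mu(A) = integral_A f dnu.
Since nu is a discrete measure concentrated on the atoms of X, the integral over A reduces to the sum
  mu(A) = sum_{x in A} f(x) * nu({x}).
Computing each term:
  x1: f(x1) * nu(x1) = 8/3 * 2 = 16/3.
  x2: f(x2) * nu(x2) = 1 * 2 = 2.
  x3: f(x3) * nu(x3) = 7/3 * 3 = 7.
  x4: f(x4) * nu(x4) = 2 * 5 = 10.
Summing: mu(A) = 16/3 + 2 + 7 + 10 = 73/3.

73/3


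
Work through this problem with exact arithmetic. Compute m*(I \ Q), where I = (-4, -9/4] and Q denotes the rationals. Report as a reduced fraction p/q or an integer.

The interval I = (-4, -9/4] has m(I) = -9/4 - (-4) = 7/4 (endpoints are measure-zero, so open/closed/half-open agree). Write I = (I cap Q) u (I \ Q). The rationals in I are countable, so m*(I cap Q) = 0 (cover each rational by intervals whose total length is arbitrarily small). By countable subadditivity m*(I) <= m*(I cap Q) + m*(I \ Q), hence m*(I \ Q) >= m(I) = 7/4. The reverse inequality m*(I \ Q) <= m*(I) = 7/4 is trivial since (I \ Q) is a subset of I. Therefore m*(I \ Q) = 7/4.

7/4


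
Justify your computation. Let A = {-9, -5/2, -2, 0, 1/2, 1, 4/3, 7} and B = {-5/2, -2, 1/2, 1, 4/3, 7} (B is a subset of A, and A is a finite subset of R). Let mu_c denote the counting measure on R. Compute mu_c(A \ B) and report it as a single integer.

Counting measure assigns mu_c(E) = |E| (number of elements) when E is finite. For B subset A, A \ B is the set of elements of A not in B, so |A \ B| = |A| - |B|.
|A| = 8, |B| = 6, so mu_c(A \ B) = 8 - 6 = 2.

2


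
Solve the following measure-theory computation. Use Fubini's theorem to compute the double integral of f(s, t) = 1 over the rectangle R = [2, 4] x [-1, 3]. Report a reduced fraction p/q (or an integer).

f(s, t) is a tensor product of a function of s and a function of t, and both factors are bounded continuous (hence Lebesgue integrable) on the rectangle, so Fubini's theorem applies:
  integral_R f d(m x m) = (integral_a1^b1 1 ds) * (integral_a2^b2 1 dt).
Inner integral in s: integral_{2}^{4} 1 ds = (4^1 - 2^1)/1
  = 2.
Inner integral in t: integral_{-1}^{3} 1 dt = (3^1 - (-1)^1)/1
  = 4.
Product: (2) * (4) = 8.

8


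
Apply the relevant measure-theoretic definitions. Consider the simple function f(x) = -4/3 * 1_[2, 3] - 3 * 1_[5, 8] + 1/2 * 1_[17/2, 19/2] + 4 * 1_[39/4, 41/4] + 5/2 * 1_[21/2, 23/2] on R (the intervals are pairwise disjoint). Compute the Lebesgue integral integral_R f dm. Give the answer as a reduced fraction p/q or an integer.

For a simple function f = sum_i c_i * 1_{A_i} with disjoint A_i,
  integral f dm = sum_i c_i * m(A_i).
Lengths of the A_i:
  m(A_1) = 3 - 2 = 1.
  m(A_2) = 8 - 5 = 3.
  m(A_3) = 19/2 - 17/2 = 1.
  m(A_4) = 41/4 - 39/4 = 1/2.
  m(A_5) = 23/2 - 21/2 = 1.
Contributions c_i * m(A_i):
  (-4/3) * (1) = -4/3.
  (-3) * (3) = -9.
  (1/2) * (1) = 1/2.
  (4) * (1/2) = 2.
  (5/2) * (1) = 5/2.
Total: -4/3 - 9 + 1/2 + 2 + 5/2 = -16/3.

-16/3


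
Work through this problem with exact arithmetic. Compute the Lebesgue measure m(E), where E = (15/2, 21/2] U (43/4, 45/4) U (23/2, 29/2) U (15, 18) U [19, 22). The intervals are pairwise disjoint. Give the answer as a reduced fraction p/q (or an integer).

For pairwise disjoint intervals, m(union_i I_i) = sum_i m(I_i),
and m is invariant under swapping open/closed endpoints (single points have measure 0).
So m(E) = sum_i (b_i - a_i).
  I_1 has length 21/2 - 15/2 = 3.
  I_2 has length 45/4 - 43/4 = 1/2.
  I_3 has length 29/2 - 23/2 = 3.
  I_4 has length 18 - 15 = 3.
  I_5 has length 22 - 19 = 3.
Summing:
  m(E) = 3 + 1/2 + 3 + 3 + 3 = 25/2.

25/2


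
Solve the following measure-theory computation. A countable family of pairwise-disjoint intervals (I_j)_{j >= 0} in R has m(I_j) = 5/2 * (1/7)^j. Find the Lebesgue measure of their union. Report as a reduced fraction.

By countable additivity of the Lebesgue measure on pairwise disjoint measurable sets,
  m(union_{j >= 0} I_j) = sum_{j >= 0} m(I_j) = sum_{j >= 0} a * r^j,
  with a = 5/2 and r = 1/7.
Since 0 < r = 1/7 < 1, the geometric series converges:
  sum_{j >= 0} a * r^j = a / (1 - r).
  = 5/2 / (1 - 1/7)
  = 5/2 / (6/7)
  = 35/12.

35/12


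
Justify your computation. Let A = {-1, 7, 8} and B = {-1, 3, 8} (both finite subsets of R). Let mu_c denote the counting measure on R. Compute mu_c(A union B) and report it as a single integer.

Counting measure on a finite set equals cardinality. By inclusion-exclusion, |A union B| = |A| + |B| - |A cap B|.
|A| = 3, |B| = 3, |A cap B| = 2.
So mu_c(A union B) = 3 + 3 - 2 = 4.

4


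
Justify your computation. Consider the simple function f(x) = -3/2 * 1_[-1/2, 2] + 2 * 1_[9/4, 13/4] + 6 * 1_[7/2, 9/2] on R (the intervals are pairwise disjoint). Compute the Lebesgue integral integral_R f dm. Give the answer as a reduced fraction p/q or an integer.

For a simple function f = sum_i c_i * 1_{A_i} with disjoint A_i,
  integral f dm = sum_i c_i * m(A_i).
Lengths of the A_i:
  m(A_1) = 2 - (-1/2) = 5/2.
  m(A_2) = 13/4 - 9/4 = 1.
  m(A_3) = 9/2 - 7/2 = 1.
Contributions c_i * m(A_i):
  (-3/2) * (5/2) = -15/4.
  (2) * (1) = 2.
  (6) * (1) = 6.
Total: -15/4 + 2 + 6 = 17/4.

17/4


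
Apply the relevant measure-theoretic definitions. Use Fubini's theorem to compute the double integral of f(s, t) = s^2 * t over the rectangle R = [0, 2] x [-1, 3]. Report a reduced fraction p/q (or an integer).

f(s, t) is a tensor product of a function of s and a function of t, and both factors are bounded continuous (hence Lebesgue integrable) on the rectangle, so Fubini's theorem applies:
  integral_R f d(m x m) = (integral_a1^b1 s^2 ds) * (integral_a2^b2 t dt).
Inner integral in s: integral_{0}^{2} s^2 ds = (2^3 - 0^3)/3
  = 8/3.
Inner integral in t: integral_{-1}^{3} t dt = (3^2 - (-1)^2)/2
  = 4.
Product: (8/3) * (4) = 32/3.

32/3


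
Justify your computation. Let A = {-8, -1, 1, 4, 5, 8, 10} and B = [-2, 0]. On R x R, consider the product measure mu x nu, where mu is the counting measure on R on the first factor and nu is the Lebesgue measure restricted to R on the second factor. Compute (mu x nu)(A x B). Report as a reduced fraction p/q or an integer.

For a measurable rectangle A x B, the product measure satisfies
  (mu x nu)(A x B) = mu(A) * nu(B).
  mu(A) = 7.
  nu(B) = 2.
  (mu x nu)(A x B) = 7 * 2 = 14.

14


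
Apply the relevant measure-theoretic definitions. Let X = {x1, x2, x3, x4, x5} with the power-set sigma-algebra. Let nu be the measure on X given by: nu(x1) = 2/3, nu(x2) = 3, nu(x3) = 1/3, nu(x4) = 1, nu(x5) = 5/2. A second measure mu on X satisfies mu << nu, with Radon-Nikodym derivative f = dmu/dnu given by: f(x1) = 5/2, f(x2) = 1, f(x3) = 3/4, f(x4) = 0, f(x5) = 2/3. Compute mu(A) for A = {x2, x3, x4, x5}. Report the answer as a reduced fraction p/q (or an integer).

By the defining property of the Radon-Nikodym derivative, for every measurable set A,
  mu(A) = integral_A f dnu.
Since nu is a discrete measure concentrated on the atoms of X, the integral over A reduces to the sum
  mu(A) = sum_{x in A} f(x) * nu({x}).
Computing each term:
  x2: f(x2) * nu(x2) = 1 * 3 = 3.
  x3: f(x3) * nu(x3) = 3/4 * 1/3 = 1/4.
  x4: f(x4) * nu(x4) = 0 * 1 = 0.
  x5: f(x5) * nu(x5) = 2/3 * 5/2 = 5/3.
Summing: mu(A) = 3 + 1/4 + 0 + 5/3 = 59/12.

59/12


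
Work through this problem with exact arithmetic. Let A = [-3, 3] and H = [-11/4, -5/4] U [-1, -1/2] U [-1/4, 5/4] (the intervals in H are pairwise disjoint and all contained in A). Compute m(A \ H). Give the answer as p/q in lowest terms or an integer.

The ambient interval has length m(A) = 3 - (-3) = 6.
Since the holes are disjoint and sit inside A, by finite additivity
  m(H) = sum_i (b_i - a_i), and m(A \ H) = m(A) - m(H).
Computing the hole measures:
  m(H_1) = -5/4 - (-11/4) = 3/2.
  m(H_2) = -1/2 - (-1) = 1/2.
  m(H_3) = 5/4 - (-1/4) = 3/2.
Summed: m(H) = 3/2 + 1/2 + 3/2 = 7/2.
So m(A \ H) = 6 - 7/2 = 5/2.

5/2


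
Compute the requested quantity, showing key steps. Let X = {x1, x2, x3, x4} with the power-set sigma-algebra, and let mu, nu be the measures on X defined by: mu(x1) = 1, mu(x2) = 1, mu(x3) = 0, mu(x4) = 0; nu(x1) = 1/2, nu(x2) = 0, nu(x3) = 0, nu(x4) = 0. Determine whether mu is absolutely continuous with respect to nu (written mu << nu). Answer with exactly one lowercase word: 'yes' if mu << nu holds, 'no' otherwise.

mu << nu means: every nu-null measurable set is also mu-null; equivalently, for every atom x, if nu({x}) = 0 then mu({x}) = 0.
Checking each atom:
  x1: nu = 1/2 > 0 -> no constraint.
  x2: nu = 0, mu = 1 > 0 -> violates mu << nu.
  x3: nu = 0, mu = 0 -> consistent with mu << nu.
  x4: nu = 0, mu = 0 -> consistent with mu << nu.
The atom(s) x2 violate the condition (nu = 0 but mu > 0). Therefore mu is NOT absolutely continuous w.r.t. nu.

no


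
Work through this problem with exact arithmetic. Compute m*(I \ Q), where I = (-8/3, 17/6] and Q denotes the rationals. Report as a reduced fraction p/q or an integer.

The interval I = (-8/3, 17/6] has m(I) = 17/6 - (-8/3) = 11/2 (endpoints are measure-zero, so open/closed/half-open agree). Write I = (I cap Q) u (I \ Q). The rationals in I are countable, so m*(I cap Q) = 0 (cover each rational by intervals whose total length is arbitrarily small). By countable subadditivity m*(I) <= m*(I cap Q) + m*(I \ Q), hence m*(I \ Q) >= m(I) = 11/2. The reverse inequality m*(I \ Q) <= m*(I) = 11/2 is trivial since (I \ Q) is a subset of I. Therefore m*(I \ Q) = 11/2.

11/2


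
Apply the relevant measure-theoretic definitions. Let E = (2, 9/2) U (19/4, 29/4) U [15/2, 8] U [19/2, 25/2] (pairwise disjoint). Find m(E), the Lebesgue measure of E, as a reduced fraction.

For pairwise disjoint intervals, m(union_i I_i) = sum_i m(I_i),
and m is invariant under swapping open/closed endpoints (single points have measure 0).
So m(E) = sum_i (b_i - a_i).
  I_1 has length 9/2 - 2 = 5/2.
  I_2 has length 29/4 - 19/4 = 5/2.
  I_3 has length 8 - 15/2 = 1/2.
  I_4 has length 25/2 - 19/2 = 3.
Summing:
  m(E) = 5/2 + 5/2 + 1/2 + 3 = 17/2.

17/2


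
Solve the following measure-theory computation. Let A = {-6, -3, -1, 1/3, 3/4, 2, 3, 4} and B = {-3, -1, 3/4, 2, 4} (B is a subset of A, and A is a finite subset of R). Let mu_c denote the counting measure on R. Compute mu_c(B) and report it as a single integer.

Counting measure assigns mu_c(E) = |E| (number of elements) when E is finite.
B has 5 element(s), so mu_c(B) = 5.

5


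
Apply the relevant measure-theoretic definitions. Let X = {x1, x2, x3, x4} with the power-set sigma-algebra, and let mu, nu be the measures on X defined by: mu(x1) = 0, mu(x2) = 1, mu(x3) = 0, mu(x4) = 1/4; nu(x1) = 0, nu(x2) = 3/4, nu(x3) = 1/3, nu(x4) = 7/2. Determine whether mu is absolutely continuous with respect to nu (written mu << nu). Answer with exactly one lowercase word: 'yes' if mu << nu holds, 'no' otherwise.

mu << nu means: every nu-null measurable set is also mu-null; equivalently, for every atom x, if nu({x}) = 0 then mu({x}) = 0.
Checking each atom:
  x1: nu = 0, mu = 0 -> consistent with mu << nu.
  x2: nu = 3/4 > 0 -> no constraint.
  x3: nu = 1/3 > 0 -> no constraint.
  x4: nu = 7/2 > 0 -> no constraint.
No atom violates the condition. Therefore mu << nu.

yes


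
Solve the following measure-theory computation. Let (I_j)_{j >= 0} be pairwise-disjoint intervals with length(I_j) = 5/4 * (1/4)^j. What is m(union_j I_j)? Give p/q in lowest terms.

By countable additivity of the Lebesgue measure on pairwise disjoint measurable sets,
  m(union_{j >= 0} I_j) = sum_{j >= 0} m(I_j) = sum_{j >= 0} a * r^j,
  with a = 5/4 and r = 1/4.
Since 0 < r = 1/4 < 1, the geometric series converges:
  sum_{j >= 0} a * r^j = a / (1 - r).
  = 5/4 / (1 - 1/4)
  = 5/4 / (3/4)
  = 5/3.

5/3
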